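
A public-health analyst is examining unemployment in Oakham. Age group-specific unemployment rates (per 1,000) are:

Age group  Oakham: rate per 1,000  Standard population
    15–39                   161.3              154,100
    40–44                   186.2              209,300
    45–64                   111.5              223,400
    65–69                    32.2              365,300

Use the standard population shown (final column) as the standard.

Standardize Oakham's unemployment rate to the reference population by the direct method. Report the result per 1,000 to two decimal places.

105.56

Standard total = 952,100; weights = 0.1619, 0.2198, 0.2346, 0.3837.
Standardized rate: 0.1619×161.3 + 0.2198×186.2 + 0.2346×111.5 + 0.3837×32.2 = 105.5559 per 1,000.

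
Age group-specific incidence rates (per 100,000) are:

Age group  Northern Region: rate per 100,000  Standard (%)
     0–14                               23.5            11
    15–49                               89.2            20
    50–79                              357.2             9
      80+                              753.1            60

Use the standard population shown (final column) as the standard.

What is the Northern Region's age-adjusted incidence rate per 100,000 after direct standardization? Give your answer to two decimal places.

504.43

Standard weights: 0.11, 0.20, 0.09, 0.60.
Standardized rate: 0.1100×23.5 + 0.2000×89.2 + 0.0900×357.2 + 0.6000×753.1 = 504.4330 per 100,000.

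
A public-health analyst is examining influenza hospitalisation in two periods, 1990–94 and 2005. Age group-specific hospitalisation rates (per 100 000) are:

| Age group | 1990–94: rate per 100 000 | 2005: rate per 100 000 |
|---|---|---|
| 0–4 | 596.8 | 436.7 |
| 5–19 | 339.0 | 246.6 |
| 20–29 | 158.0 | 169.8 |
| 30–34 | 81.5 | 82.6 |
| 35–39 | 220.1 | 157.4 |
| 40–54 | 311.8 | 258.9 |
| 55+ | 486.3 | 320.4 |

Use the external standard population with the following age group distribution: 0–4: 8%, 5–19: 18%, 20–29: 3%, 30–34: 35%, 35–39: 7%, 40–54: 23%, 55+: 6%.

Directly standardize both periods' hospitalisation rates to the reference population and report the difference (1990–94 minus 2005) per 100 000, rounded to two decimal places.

55.21

Standard weights: 0.08, 0.18, 0.03, 0.35, 0.07, 0.23, 0.06.
1990–94: 0.0800×596.8 + 0.1800×339.0 + 0.0300×158.0 + 0.3500×81.5 + 0.0700×220.1 + 0.2300×311.8 + 0.0600×486.3 = 258.3280 per 100 000.
2005: 0.0800×436.7 + 0.1800×246.6 + 0.0300×169.8 + 0.3500×82.6 + 0.0700×157.4 + 0.2300×258.9 + 0.0600×320.4 = 203.1170 per 100 000.
Difference = 258.3280 − 203.1170 = 55.2110.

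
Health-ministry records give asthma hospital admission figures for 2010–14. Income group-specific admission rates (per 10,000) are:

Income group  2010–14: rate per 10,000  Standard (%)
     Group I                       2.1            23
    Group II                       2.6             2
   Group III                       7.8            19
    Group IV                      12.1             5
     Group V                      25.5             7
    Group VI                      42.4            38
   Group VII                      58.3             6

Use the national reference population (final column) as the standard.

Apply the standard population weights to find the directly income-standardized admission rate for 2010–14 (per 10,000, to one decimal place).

24.0

Standard weights: 0.23, 0.02, 0.19, 0.05, 0.07, 0.38, 0.06.
Standardized rate: 0.2300×2.1 + 0.0200×2.6 + 0.1900×7.8 + 0.0500×12.1 + 0.0700×25.5 + 0.3800×42.4 + 0.0600×58.3 = 24.0170 per 10,000.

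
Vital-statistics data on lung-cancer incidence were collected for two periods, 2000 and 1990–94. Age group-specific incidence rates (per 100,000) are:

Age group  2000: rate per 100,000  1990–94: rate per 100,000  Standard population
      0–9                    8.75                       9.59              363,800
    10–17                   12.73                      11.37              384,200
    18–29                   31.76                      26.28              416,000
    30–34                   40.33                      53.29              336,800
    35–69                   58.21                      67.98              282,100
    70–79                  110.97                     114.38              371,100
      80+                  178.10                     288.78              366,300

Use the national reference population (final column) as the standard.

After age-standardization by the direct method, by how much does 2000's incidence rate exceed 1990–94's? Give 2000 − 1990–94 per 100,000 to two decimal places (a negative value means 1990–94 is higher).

-18.42

Standard total = 2,520,300; weights = 0.1443, 0.1524, 0.1651, 0.1336, 0.1119, 0.1472, 0.1453.
2000: 0.1443×8.75 + 0.1524×12.73 + 0.1651×31.76 + 0.1336×40.33 + 0.1119×58.21 + 0.1472×110.97 + 0.1453×178.10 = 62.5757 per 100,000.
1990–94: 0.1443×9.59 + 0.1524×11.37 + 0.1651×26.28 + 0.1336×53.29 + 0.1119×67.98 + 0.1472×114.38 + 0.1453×288.78 = 80.9989 per 100,000.
Difference = 62.5757 − 80.9989 = -18.4232.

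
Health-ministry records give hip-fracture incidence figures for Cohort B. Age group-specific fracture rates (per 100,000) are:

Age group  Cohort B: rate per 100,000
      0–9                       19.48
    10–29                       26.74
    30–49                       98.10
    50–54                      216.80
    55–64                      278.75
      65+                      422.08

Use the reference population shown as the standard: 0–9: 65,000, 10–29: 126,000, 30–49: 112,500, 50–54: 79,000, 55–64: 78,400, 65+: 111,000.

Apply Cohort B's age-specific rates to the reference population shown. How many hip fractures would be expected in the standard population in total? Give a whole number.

Expected hip fractures = Σ (standard pop × age-specific rate ÷ 100,000)
= 65,000×19.48/100,000 + 126,000×26.74/100,000 + 112,500×98.10/100,000 + 79,000×216.80/100,000 + 78,400×278.75/100,000 + 111,000×422.08/100,000
= 12.66 + 33.69 + 110.36 + 171.27 + 218.54 + 468.51 = 1015.04.

1015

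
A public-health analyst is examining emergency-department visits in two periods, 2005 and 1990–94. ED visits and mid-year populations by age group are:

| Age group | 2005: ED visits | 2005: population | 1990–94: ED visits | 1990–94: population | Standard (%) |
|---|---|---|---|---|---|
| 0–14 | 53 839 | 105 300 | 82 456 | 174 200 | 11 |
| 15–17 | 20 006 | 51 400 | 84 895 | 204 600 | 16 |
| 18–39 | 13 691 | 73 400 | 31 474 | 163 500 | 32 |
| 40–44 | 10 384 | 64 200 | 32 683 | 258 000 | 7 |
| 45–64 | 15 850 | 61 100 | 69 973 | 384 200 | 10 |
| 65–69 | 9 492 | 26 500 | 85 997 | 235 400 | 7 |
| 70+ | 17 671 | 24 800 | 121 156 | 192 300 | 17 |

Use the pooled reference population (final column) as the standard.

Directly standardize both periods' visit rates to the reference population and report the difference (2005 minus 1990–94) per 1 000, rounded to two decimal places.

Age-specific rates per 1 000 for 2005: 511.292, 389.222, 186.526, 161.745, 259.411, 358.189, 712.540.
For 1990–94: 473.341, 414.932, 192.502, 126.678, 182.126, 365.323, 630.036.
Standard weights: 0.11, 0.16, 0.32, 0.07, 0.10, 0.07, 0.17.
2005: 0.1100×511.292 + 0.1600×389.222 + 0.3200×186.526 + 0.0700×161.745 + 0.1000×259.411 + 0.0700×358.189 + 0.1700×712.540 = 361.6741 per 1 000.
1990–94: 0.1100×473.341 + 0.1600×414.932 + 0.3200×192.502 + 0.0700×126.678 + 0.1000×182.126 + 0.0700×365.323 + 0.1700×630.036 = 339.8160 per 1 000.
Difference = 361.6741 − 339.8160 = 21.8581.

21.86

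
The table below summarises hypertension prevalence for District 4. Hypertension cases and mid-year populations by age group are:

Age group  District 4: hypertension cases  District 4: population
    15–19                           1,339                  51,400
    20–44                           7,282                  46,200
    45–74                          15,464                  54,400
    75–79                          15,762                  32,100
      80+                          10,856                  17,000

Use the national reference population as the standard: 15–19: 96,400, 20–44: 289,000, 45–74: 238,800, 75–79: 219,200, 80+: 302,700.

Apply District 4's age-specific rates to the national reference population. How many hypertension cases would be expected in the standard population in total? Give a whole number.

416880

Age-specific rates per 1,000 for District 4: 26.051, 157.619, 284.265, 491.028, 638.588.
Expected hypertension cases = Σ (standard pop × age-specific rate ÷ 1,000)
= 96,400×26.051/1,000 + 289,000×157.619/1,000 + 238,800×284.265/1,000 + 219,200×491.028/1,000 + 302,700×638.588/1,000
= 2511.28 + 45551.90 + 67882.41 + 107633.35 + 193300.66 = 416879.60.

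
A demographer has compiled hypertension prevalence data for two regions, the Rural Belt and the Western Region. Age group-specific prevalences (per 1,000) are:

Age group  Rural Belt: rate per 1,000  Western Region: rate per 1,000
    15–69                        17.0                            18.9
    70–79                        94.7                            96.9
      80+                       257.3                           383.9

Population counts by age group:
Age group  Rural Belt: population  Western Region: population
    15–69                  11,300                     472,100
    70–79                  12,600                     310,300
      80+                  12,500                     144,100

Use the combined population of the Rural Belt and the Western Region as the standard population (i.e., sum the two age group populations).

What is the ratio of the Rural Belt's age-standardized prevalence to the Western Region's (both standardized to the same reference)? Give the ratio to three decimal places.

Combined standard total = 962,900; weights = 0.5020, 0.3353, 0.1626.
The Rural Belt: 0.5020×17.0 + 0.3353×94.7 + 0.1626×257.3 = 82.1369 per 1,000.
The Western Region: 0.5020×18.9 + 0.3353×96.9 + 0.1626×383.9 = 104.4179 per 1,000.
Ratio = 82.1369 ÷ 104.4179 = 0.78662.

0.787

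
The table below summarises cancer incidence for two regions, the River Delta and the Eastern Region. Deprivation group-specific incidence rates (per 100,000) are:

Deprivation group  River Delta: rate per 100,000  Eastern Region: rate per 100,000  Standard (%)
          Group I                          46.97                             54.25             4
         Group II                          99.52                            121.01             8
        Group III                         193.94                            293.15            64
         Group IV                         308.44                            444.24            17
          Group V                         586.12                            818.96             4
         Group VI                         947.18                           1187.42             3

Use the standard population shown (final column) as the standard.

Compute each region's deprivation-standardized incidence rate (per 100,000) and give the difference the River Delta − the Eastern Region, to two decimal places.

-105.11

Standard weights: 0.04, 0.08, 0.64, 0.17, 0.04, 0.03.
The River Delta: 0.0400×46.97 + 0.0800×99.52 + 0.6400×193.94 + 0.1700×308.44 + 0.0400×586.12 + 0.0300×947.18 = 238.2570 per 100,000.
The Eastern Region: 0.0400×54.25 + 0.0800×121.01 + 0.6400×293.15 + 0.1700×444.24 + 0.0400×818.96 + 0.0300×1187.42 = 343.3686 per 100,000.
Difference = 238.2570 − 343.3686 = -105.1116.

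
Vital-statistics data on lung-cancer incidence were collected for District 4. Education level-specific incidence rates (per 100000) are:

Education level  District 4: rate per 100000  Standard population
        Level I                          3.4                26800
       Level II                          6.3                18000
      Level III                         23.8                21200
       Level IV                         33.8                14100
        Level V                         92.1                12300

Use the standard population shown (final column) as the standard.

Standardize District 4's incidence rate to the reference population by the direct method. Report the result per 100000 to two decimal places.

Standard total = 92400; weights = 0.2900, 0.1948, 0.2294, 0.1526, 0.1331.
Standardized rate: 0.2900×3.4 + 0.1948×6.3 + 0.2294×23.8 + 0.1526×33.8 + 0.1331×92.1 = 25.0919 per 100000.

25.09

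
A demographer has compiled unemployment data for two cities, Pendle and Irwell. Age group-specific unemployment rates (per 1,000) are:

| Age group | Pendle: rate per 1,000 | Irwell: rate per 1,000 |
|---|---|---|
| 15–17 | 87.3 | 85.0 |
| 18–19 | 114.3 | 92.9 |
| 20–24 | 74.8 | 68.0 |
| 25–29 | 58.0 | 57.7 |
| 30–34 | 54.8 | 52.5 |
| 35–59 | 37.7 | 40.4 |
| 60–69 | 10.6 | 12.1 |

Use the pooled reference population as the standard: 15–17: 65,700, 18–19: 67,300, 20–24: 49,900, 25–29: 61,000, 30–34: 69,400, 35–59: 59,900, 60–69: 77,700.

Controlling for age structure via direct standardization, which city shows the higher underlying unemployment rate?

Standard total = 450,900; weights = 0.1457, 0.1493, 0.1107, 0.1353, 0.1539, 0.1328, 0.1723.
Pendle: 0.1457×87.3 + 0.1493×114.3 + 0.1107×74.8 + 0.1353×58.0 + 0.1539×54.8 + 0.1328×37.7 + 0.1723×10.6 = 61.1743 per 1,000.
Irwell: 0.1457×85.0 + 0.1493×92.9 + 0.1107×68.0 + 0.1353×57.7 + 0.1539×52.5 + 0.1328×40.4 + 0.1723×12.1 = 57.1151 per 1,000.

Pendle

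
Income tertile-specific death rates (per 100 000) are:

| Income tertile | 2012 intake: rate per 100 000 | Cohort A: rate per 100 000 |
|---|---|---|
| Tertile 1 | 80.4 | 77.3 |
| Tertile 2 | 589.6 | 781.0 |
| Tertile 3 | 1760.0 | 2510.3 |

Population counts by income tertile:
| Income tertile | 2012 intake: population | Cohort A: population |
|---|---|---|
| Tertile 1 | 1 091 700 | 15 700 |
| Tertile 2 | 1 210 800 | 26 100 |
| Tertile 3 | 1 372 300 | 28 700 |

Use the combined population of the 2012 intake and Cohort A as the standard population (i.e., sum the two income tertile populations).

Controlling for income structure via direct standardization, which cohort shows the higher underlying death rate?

Combined standard total = 3 745 300; weights = 0.2957, 0.3303, 0.3741.
The 2012 intake: 0.2957×80.4 + 0.3303×589.6 + 0.3741×1760.0 = 876.8513 per 100 000.
Cohort A: 0.2957×77.3 + 0.3303×781.0 + 0.3741×2510.3 = 1219.8092 per 100 000.

Cohort A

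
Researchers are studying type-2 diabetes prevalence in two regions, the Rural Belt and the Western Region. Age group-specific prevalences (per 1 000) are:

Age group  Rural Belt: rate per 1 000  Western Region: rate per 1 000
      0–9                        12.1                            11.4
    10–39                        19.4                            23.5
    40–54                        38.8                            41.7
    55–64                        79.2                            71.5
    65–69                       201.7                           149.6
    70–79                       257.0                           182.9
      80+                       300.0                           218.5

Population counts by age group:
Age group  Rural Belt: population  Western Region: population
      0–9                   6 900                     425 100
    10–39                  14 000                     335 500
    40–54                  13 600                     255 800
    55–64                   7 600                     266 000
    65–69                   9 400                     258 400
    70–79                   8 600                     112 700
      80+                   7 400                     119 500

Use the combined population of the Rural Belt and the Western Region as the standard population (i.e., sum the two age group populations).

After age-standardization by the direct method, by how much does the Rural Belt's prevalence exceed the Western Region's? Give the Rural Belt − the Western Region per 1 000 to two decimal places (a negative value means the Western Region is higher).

Combined standard total = 1 840 500; weights = 0.2347, 0.1899, 0.1464, 0.1487, 0.1455, 0.0659, 0.0689.
The Rural Belt: 0.2347×12.1 + 0.1899×19.4 + 0.1464×38.8 + 0.1487×79.2 + 0.1455×201.7 + 0.0659×257.0 + 0.0689×300.0 = 90.9474 per 1 000.
The Western Region: 0.2347×11.4 + 0.1899×23.5 + 0.1464×41.7 + 0.1487×71.5 + 0.1455×149.6 + 0.0659×182.9 + 0.0689×218.5 = 72.7578 per 1 000.
Difference = 90.9474 − 72.7578 = 18.1896.

18.19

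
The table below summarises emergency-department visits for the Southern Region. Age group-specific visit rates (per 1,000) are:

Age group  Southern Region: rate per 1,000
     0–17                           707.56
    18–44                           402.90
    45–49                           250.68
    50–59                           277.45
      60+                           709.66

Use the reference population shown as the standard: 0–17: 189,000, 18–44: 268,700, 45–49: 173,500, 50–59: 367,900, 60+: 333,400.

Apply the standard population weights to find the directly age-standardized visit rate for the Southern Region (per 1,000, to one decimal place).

Standard total = 1,332,500; weights = 0.1418, 0.2017, 0.1302, 0.2761, 0.2502.
Standardized rate: 0.1418×707.56 + 0.2017×402.90 + 0.1302×250.68 + 0.2761×277.45 + 0.2502×709.66 = 468.4094 per 1,000.

468.4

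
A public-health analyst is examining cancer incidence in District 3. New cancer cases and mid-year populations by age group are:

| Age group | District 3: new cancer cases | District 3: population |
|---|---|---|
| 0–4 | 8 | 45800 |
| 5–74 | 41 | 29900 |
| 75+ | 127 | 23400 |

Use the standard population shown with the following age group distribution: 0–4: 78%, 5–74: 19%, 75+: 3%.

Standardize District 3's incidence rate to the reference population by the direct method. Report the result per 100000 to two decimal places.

Age-specific rates per 100000 for District 3: 17.47, 137.12, 542.74.
Standard weights: 0.78, 0.19, 0.03.
Standardized rate: 0.7800×17.47 + 0.1900×137.12 + 0.0300×542.74 = 55.9600 per 100000.

55.96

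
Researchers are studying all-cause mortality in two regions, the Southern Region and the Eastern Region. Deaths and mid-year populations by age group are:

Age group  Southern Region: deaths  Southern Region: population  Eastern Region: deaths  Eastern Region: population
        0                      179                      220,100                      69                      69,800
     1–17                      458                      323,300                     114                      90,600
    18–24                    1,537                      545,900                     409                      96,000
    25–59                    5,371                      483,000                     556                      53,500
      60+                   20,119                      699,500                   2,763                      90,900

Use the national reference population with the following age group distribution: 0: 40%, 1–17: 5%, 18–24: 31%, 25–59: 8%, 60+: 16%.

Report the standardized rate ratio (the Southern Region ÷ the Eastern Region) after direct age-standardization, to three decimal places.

Age-specific rates per 100,000 for the Southern Region: 81.33, 141.66, 281.55, 1112.01, 2876.20.
For the Eastern Region: 98.85, 125.83, 426.04, 1039.25, 3039.60.
Standard weights: 0.40, 0.05, 0.31, 0.08, 0.16.
The Southern Region: 0.4000×81.33 + 0.0500×141.66 + 0.3100×281.55 + 0.0800×1112.01 + 0.1600×2876.20 = 676.0477 per 100,000.
The Eastern Region: 0.4000×98.85 + 0.0500×125.83 + 0.3100×426.04 + 0.0800×1039.25 + 0.1600×3039.60 = 747.3827 per 100,000.
Ratio = 676.0477 ÷ 747.3827 = 0.90455.

0.905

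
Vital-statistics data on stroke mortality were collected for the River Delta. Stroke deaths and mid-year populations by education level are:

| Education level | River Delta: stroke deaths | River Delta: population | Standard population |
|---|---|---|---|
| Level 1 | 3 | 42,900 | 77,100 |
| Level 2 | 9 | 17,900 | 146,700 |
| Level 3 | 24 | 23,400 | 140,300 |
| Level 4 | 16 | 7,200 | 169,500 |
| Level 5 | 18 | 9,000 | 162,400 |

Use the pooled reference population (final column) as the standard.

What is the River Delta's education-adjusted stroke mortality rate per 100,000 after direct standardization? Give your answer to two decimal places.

132.83

Education-specific rates per 100,000 for the River Delta: 6.99, 50.28, 102.56, 222.22, 200.00.
Standard total = 696,000; weights = 0.1108, 0.2108, 0.2016, 0.2435, 0.2333.
Standardized rate: 0.1108×6.99 + 0.2108×50.28 + 0.2016×102.56 + 0.2435×222.22 + 0.2333×200.00 = 132.8327 per 100,000.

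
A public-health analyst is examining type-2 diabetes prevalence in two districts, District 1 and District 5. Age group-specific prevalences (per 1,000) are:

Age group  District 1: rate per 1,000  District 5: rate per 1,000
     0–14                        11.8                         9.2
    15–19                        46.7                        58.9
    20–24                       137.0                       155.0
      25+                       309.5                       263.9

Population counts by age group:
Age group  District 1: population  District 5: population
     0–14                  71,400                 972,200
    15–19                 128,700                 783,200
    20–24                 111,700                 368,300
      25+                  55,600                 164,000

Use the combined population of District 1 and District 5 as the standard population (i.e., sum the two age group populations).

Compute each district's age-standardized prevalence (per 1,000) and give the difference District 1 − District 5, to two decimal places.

Combined standard total = 2,655,100; weights = 0.3931, 0.3435, 0.1808, 0.0827.
District 1: 0.3931×11.8 + 0.3435×46.7 + 0.1808×137.0 + 0.0827×309.5 = 71.0431 per 1,000.
District 5: 0.3931×9.2 + 0.3435×58.9 + 0.1808×155.0 + 0.0827×263.9 = 73.6938 per 1,000.
Difference = 71.0431 − 73.6938 = -2.6508.

-2.65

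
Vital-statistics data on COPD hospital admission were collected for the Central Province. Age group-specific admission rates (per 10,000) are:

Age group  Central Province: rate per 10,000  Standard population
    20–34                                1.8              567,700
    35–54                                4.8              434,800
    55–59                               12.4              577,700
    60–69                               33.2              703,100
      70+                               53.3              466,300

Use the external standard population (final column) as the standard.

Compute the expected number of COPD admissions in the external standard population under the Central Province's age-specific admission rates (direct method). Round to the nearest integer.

5847

Expected COPD admissions = Σ (standard pop × age-specific rate ÷ 10,000)
= 567,700×1.8/10,000 + 434,800×4.8/10,000 + 577,700×12.4/10,000 + 703,100×33.2/10,000 + 466,300×53.3/10,000
= 102.19 + 208.70 + 716.35 + 2334.29 + 2485.38 = 5846.91.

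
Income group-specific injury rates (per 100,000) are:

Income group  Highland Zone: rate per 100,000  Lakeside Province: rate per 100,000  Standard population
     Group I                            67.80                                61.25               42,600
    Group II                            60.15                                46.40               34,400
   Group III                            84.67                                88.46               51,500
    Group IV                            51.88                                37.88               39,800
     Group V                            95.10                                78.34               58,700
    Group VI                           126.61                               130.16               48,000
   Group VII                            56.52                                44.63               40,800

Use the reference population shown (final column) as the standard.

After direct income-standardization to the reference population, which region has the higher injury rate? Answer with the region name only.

Highland Zone

Standard total = 315,800; weights = 0.1349, 0.1089, 0.1631, 0.1260, 0.1859, 0.1520, 0.1292.
The Highland Zone: 0.1349×67.80 + 0.1089×60.15 + 0.1631×84.67 + 0.1260×51.88 + 0.1859×95.10 + 0.1520×126.61 + 0.1292×56.52 = 80.2674 per 100,000.
The Lakeside Province: 0.1349×61.25 + 0.1089×46.40 + 0.1631×88.46 + 0.1260×37.88 + 0.1859×78.34 + 0.1520×130.16 + 0.1292×44.63 = 72.6278 per 100,000.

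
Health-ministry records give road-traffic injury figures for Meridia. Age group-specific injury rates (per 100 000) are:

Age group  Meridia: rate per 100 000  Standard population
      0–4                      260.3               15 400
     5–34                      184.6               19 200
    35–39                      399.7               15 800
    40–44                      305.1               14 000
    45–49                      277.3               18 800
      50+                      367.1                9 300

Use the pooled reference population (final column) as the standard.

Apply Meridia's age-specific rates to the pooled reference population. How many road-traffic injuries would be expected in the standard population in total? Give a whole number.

268

Expected road-traffic injuries = Σ (standard pop × age-specific rate ÷ 100 000)
= 15 400×260.3/100 000 + 19 200×184.6/100 000 + 15 800×399.7/100 000 + 14 000×305.1/100 000 + 18 800×277.3/100 000 + 9 300×367.1/100 000
= 40.09 + 35.44 + 63.15 + 42.71 + 52.13 + 34.14 = 267.67.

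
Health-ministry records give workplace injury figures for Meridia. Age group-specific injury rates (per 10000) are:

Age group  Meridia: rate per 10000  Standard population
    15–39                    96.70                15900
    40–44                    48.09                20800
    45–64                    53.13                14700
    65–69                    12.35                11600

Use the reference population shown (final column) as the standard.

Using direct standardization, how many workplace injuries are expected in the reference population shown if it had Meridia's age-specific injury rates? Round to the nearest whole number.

346

Expected workplace injuries = Σ (standard pop × age-specific rate ÷ 10000)
= 15900×96.70/10000 + 20800×48.09/10000 + 14700×53.13/10000 + 11600×12.35/10000
= 153.75 + 100.03 + 78.10 + 14.33 = 346.21.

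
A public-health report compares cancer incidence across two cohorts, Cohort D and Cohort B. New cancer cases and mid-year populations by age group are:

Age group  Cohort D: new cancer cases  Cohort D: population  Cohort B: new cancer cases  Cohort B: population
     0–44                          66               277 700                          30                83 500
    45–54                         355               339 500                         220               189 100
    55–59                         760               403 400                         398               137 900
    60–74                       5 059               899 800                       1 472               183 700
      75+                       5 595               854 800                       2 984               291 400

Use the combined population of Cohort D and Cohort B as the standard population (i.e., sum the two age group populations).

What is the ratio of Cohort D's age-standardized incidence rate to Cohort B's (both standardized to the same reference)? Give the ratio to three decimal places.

0.671

Age-specific rates per 100 000 for Cohort D: 23.77, 104.57, 188.40, 562.24, 654.54.
For Cohort B: 35.93, 116.34, 288.61, 801.31, 1024.02.
Combined standard total = 3 660 800; weights = 0.0987, 0.1444, 0.1479, 0.2960, 0.3131.
Cohort D: 0.0987×23.77 + 0.1444×104.57 + 0.1479×188.40 + 0.2960×562.24 + 0.3131×654.54 = 416.6449 per 100 000.
Cohort B: 0.0987×35.93 + 0.1444×116.34 + 0.1479×288.61 + 0.2960×801.31 + 0.3131×1024.02 = 620.8074 per 100 000.
Ratio = 416.6449 ÷ 620.8074 = 0.67113.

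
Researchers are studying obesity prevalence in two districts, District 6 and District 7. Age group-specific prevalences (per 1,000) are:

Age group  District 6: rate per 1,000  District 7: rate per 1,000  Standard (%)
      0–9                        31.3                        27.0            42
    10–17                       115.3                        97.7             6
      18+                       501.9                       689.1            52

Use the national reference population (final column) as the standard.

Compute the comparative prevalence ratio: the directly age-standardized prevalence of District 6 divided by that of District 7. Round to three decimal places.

Standard weights: 0.42, 0.06, 0.52.
District 6: 0.4200×31.3 + 0.0600×115.3 + 0.5200×501.9 = 281.0520 per 1,000.
District 7: 0.4200×27.0 + 0.0600×97.7 + 0.5200×689.1 = 375.5340 per 1,000.
Ratio = 281.0520 ÷ 375.5340 = 0.74841.

0.748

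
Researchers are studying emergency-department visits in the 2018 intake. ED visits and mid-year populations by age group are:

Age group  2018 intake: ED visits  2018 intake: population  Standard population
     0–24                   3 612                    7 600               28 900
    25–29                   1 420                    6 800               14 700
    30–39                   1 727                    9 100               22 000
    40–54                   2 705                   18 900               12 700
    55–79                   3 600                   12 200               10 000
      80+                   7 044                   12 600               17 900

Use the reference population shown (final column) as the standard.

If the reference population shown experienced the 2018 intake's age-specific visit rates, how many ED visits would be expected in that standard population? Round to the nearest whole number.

35755

Age-specific rates per 1 000 for the 2018 intake: 475.263, 208.824, 189.780, 143.122, 295.082, 559.048.
Expected ED visits = Σ (standard pop × age-specific rate ÷ 1 000)
= 28 900×475.263/1 000 + 14 700×208.824/1 000 + 22 000×189.780/1 000 + 12 700×143.122/1 000 + 10 000×295.082/1 000 + 17 900×559.048/1 000
= 13735.11 + 3069.71 + 4175.16 + 1817.65 + 2950.82 + 10006.95 = 35755.39.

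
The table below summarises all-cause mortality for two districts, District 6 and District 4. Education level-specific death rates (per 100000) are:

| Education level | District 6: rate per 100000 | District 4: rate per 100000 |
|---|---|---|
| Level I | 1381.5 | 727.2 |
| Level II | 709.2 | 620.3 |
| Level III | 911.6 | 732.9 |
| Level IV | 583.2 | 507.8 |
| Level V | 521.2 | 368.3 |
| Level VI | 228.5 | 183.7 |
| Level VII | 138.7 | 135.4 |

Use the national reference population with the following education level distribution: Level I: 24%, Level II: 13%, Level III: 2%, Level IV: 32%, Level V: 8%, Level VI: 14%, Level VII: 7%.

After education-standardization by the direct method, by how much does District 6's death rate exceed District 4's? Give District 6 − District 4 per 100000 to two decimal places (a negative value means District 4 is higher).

Standard weights: 0.24, 0.13, 0.02, 0.32, 0.08, 0.14, 0.07.
District 6: 0.2400×1381.5 + 0.1300×709.2 + 0.0200×911.6 + 0.3200×583.2 + 0.0800×521.2 + 0.1400×228.5 + 0.0700×138.7 = 712.0070 per 100000.
District 4: 0.2400×727.2 + 0.1300×620.3 + 0.0200×732.9 + 0.3200×507.8 + 0.0800×368.3 + 0.1400×183.7 + 0.0700×135.4 = 496.9810 per 100000.
Difference = 712.0070 − 496.9810 = 215.0260.

215.03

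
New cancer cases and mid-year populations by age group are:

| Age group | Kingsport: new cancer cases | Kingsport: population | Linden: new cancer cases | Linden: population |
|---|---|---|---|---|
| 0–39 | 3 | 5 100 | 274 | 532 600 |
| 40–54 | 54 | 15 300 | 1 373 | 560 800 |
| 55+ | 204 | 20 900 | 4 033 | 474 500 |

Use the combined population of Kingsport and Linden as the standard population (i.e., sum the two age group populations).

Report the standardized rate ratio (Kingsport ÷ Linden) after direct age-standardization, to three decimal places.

1.218

Age-specific rates per 100 000 for Kingsport: 58.82, 352.94, 976.08.
For Linden: 51.45, 244.83, 849.95.
Combined standard total = 1 609 200; weights = 0.3341, 0.3580, 0.3079.
Kingsport: 0.3341×58.82 + 0.3580×352.94 + 0.3079×976.08 = 446.4996 per 100 000.
Linden: 0.3341×51.45 + 0.3580×244.83 + 0.3079×849.95 = 366.5002 per 100 000.
Ratio = 446.4996 ÷ 366.5002 = 1.21828.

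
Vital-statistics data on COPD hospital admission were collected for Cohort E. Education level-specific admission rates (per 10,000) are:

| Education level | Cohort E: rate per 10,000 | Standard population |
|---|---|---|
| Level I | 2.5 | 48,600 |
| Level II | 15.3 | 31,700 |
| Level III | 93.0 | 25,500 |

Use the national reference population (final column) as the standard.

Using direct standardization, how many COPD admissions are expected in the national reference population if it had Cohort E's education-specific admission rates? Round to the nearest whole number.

298

Expected COPD admissions = Σ (standard pop × education-specific rate ÷ 10,000)
= 48,600×2.5/10,000 + 31,700×15.3/10,000 + 25,500×93.0/10,000
= 12.15 + 48.50 + 237.15 = 297.80.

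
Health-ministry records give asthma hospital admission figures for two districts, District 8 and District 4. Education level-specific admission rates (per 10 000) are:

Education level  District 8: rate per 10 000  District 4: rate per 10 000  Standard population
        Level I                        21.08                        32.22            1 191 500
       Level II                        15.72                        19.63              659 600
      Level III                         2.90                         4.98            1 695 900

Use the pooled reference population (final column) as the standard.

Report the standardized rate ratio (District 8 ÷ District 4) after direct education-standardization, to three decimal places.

0.676

Standard total = 3 547 000; weights = 0.3359, 0.1860, 0.4781.
District 8: 0.3359×21.08 + 0.1860×15.72 + 0.4781×2.90 = 11.3910 per 10 000.
District 4: 0.3359×32.22 + 0.1860×19.63 + 0.4781×4.98 = 16.8547 per 10 000.
Ratio = 11.3910 ÷ 16.8547 = 0.67583.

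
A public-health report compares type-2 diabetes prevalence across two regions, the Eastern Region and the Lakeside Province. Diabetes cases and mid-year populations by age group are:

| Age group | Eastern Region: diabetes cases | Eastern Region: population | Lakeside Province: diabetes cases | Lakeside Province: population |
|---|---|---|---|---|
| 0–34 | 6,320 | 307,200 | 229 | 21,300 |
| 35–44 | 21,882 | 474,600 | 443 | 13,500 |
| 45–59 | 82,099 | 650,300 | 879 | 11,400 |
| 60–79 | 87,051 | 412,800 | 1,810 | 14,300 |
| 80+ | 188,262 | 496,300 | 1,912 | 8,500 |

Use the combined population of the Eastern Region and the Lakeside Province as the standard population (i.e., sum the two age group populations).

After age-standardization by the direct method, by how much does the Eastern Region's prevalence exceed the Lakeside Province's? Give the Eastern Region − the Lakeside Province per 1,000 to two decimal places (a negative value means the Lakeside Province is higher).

64.80

Age-specific rates per 1,000 for the Eastern Region: 20.573, 46.106, 126.248, 210.879, 379.331.
For the Lakeside Province: 10.751, 32.815, 77.105, 126.573, 224.941.
Combined standard total = 2,410,200; weights = 0.1363, 0.2025, 0.2745, 0.1772, 0.2094.
The Eastern Region: 0.1363×20.573 + 0.2025×46.106 + 0.2745×126.248 + 0.1772×210.879 + 0.2094×379.331 = 163.6187 per 1,000.
The Lakeside Province: 0.1363×10.751 + 0.2025×32.815 + 0.2745×77.105 + 0.1772×126.573 + 0.2094×224.941 = 98.8213 per 1,000.
Difference = 163.6187 − 98.8213 = 64.7974.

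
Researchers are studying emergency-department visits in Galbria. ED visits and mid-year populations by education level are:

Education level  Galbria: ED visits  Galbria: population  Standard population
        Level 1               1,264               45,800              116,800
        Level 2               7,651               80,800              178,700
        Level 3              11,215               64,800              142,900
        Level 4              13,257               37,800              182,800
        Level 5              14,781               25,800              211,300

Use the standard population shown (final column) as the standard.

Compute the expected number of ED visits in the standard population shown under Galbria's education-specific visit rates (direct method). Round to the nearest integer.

Education-specific rates per 1,000 for Galbria: 27.598, 94.691, 173.071, 350.714, 572.907.
Expected ED visits = Σ (standard pop × education-specific rate ÷ 1,000)
= 116,800×27.598/1,000 + 178,700×94.691/1,000 + 142,900×173.071/1,000 + 182,800×350.714/1,000 + 211,300×572.907/1,000
= 3223.48 + 16921.21 + 24731.84 + 64110.57 + 121055.24 = 230042.34.

230042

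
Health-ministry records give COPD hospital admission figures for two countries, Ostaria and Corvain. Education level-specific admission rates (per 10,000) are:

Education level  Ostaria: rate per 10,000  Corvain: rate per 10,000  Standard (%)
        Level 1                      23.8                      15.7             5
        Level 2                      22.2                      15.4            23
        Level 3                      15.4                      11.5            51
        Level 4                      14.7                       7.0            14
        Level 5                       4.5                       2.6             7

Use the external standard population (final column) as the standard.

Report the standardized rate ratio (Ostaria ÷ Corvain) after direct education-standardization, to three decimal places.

Standard weights: 0.05, 0.23, 0.51, 0.14, 0.07.
Ostaria: 0.0500×23.8 + 0.2300×22.2 + 0.5100×15.4 + 0.1400×14.7 + 0.0700×4.5 = 16.5230 per 10,000.
Corvain: 0.0500×15.7 + 0.2300×15.4 + 0.5100×11.5 + 0.1400×7.0 + 0.0700×2.6 = 11.3540 per 10,000.
Ratio = 16.5230 ÷ 11.3540 = 1.45526.

1.455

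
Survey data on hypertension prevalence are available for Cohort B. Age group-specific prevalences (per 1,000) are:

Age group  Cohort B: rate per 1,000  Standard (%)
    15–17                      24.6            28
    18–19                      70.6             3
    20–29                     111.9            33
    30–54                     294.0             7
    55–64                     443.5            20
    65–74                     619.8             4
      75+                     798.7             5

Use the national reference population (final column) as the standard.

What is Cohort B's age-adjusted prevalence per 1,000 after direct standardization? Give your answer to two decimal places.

Standard weights: 0.28, 0.03, 0.33, 0.07, 0.20, 0.04, 0.05.
Standardized rate: 0.2800×24.6 + 0.0300×70.6 + 0.3300×111.9 + 0.0700×294.0 + 0.2000×443.5 + 0.0400×619.8 + 0.0500×798.7 = 219.9400 per 1,000.

219.94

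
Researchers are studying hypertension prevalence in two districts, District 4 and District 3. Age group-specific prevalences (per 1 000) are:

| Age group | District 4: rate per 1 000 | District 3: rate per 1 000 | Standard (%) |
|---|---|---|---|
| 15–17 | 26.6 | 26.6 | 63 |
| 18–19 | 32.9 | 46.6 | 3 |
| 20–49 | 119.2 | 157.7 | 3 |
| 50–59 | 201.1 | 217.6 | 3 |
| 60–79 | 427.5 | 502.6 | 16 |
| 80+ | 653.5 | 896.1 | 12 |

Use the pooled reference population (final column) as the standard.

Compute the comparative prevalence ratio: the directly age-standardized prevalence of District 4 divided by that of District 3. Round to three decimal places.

Standard weights: 0.63, 0.03, 0.03, 0.03, 0.16, 0.12.
District 4: 0.6300×26.6 + 0.0300×32.9 + 0.0300×119.2 + 0.0300×201.1 + 0.1600×427.5 + 0.1200×653.5 = 174.1740 per 1 000.
District 3: 0.6300×26.6 + 0.0300×46.6 + 0.0300×157.7 + 0.0300×217.6 + 0.1600×502.6 + 0.1200×896.1 = 217.3630 per 1 000.
Ratio = 174.1740 ÷ 217.3630 = 0.80130.

0.801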